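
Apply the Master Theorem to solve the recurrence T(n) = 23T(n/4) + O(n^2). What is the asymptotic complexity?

Master Theorem for T(n) = 23T(n/4) + O(n^2):

a = 23, b = 4, c = 2
log_b(a) = log_4(23) = 2.2618

Case 1: c = 2 < log_4(23) = 2.2618
T(n) = O(n^(log_4 23))

For T(n) = 23T(n/4) + O(n^2): log_4(23) = 2.2618. This is Case 1 of the Master Theorem (c < log_b(a), work dominated by leaves), giving O(n^(log_4 23)).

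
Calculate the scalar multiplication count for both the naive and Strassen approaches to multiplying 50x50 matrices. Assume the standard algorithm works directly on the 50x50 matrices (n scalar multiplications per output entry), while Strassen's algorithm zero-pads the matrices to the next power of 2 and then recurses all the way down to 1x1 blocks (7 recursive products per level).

Matrix multiplication for 50x50 matrices:

Strassen's algorithm requires power-of-2 dimensions. Pad 50x50 to 64x64 (next power of 2).

Standard algorithm: 50^3 = 125000 multiplications
Strassen's algorithm: 7^(log2(64)) = 7^6 = 117649 multiplications
Savings: 125000 - 117649 = 7351 multiplications

Standard: 125000 multiplications (50^3). Strassen: 117649 multiplications (7^6, after padding to 64x64). Strassen reduces 8 recursive multiplications to 7 at each level.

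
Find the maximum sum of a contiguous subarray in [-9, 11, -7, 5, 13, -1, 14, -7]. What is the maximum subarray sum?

Using Kadane's algorithm on [-9, 11, -7, 5, 13, -1, 14, -7]:

Scanning through the array:
Position 1 (value 11): max_ending_here = 11, max_so_far = 11
Position 2 (value -7): max_ending_here = 4, max_so_far = 11
Position 3 (value 5): max_ending_here = 9, max_so_far = 11
Position 4 (value 13): max_ending_here = 22, max_so_far = 22
Position 5 (value -1): max_ending_here = 21, max_so_far = 22
Position 6 (value 14): max_ending_here = 35, max_so_far = 35
Position 7 (value -7): max_ending_here = 28, max_so_far = 35

Maximum subarray: [11, -7, 5, 13, -1, 14]
Maximum sum: 35

The maximum subarray is [11, -7, 5, 13, -1, 14] with sum 35. This subarray runs from index 1 to index 6.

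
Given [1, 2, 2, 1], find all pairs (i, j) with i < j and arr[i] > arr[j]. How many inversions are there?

Finding inversions in [1, 2, 2, 1]:

(1, 3): arr[1]=2 > arr[3]=1
(2, 3): arr[2]=2 > arr[3]=1

Total inversions: 2

The array has 2 inversion(s): (1,3), (2,3). Each pair (i,j) satisfies i < j and arr[i] > arr[j].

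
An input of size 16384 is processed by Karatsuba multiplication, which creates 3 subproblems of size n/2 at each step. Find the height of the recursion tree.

For divide and conquer with division factor 2:

Problem sizes at each level:
Level 0: 16384
Level 1: 8192
Level 2: 4096
Level 3: 2048
Level 4: 1024
Level 5: 512
Level 6: 256
Level 7: 128
Level 8: 64
Level 9: 32
Level 10: 16
Level 11: 8
Level 12: 4
Level 13: 2
Level 14: 1

The root is level 0 and the size-1 base case is level 14 (the tree spans levels 0 through 14, i.e. 15 levels counting the root), so the depth is the number of divisions: log_2(16384) = 14

The recursion tree depth is log_2(16384) = 14. At each level, the problem size is divided by 2, so it takes 14 divisions to reduce to a base case of size 1. The algorithm makes 3 recursive calls at each level.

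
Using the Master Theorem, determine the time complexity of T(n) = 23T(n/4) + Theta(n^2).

Master Theorem for T(n) = 23T(n/4) + O(n^2):

a = 23, b = 4, c = 2
log_b(a) = log_4(23) = 2.2618

Case 1: c = 2 < log_4(23) = 2.2618
T(n) = O(n^(log_4 23))

For T(n) = 23T(n/4) + O(n^2): log_4(23) = 2.2618. This is Case 1 of the Master Theorem (c < log_b(a), work dominated by leaves), giving O(n^(log_4 23)).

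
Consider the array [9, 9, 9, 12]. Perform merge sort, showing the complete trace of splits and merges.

Merge sort trace:

Split: [9, 9, 9, 12] -> [9, 9] and [9, 12]
  Split: [9, 9] -> [9] and [9]
  Merge: [9] + [9] -> [9, 9]
  Split: [9, 12] -> [9] and [12]
  Merge: [9] + [12] -> [9, 12]
Merge: [9, 9] + [9, 12] -> [9, 9, 9, 12]

Final sorted array: [9, 9, 9, 12]

The merge sort proceeds by recursively splitting the array and merging sorted halves.
After all merges, the sorted array is [9, 9, 9, 12].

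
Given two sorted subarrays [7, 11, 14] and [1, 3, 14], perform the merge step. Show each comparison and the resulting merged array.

Merging process:

Compare 7 vs 1: take 1 from right. Merged: [1]
Compare 7 vs 3: take 3 from right. Merged: [1, 3]
Compare 7 vs 14: take 7 from left. Merged: [1, 3, 7]
Compare 11 vs 14: take 11 from left. Merged: [1, 3, 7, 11]
Compare 14 vs 14: take 14 from left. Merged: [1, 3, 7, 11, 14]
Append remaining from right: [14]. Merged: [1, 3, 7, 11, 14, 14]

Final merged array: [1, 3, 7, 11, 14, 14]
Total comparisons: 5

The merged array is [1, 3, 7, 11, 14, 14], requiring 5 comparisons. The merge step runs in O(n) time where n is the total number of elements.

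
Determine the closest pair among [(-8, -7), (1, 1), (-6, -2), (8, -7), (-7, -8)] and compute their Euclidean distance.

Computing all pairwise distances among 5 points:

d((-8, -7), (1, 1)) = 12.0416
d((-8, -7), (-6, -2)) = 5.3852
d((-8, -7), (8, -7)) = 16.0
d((-8, -7), (-7, -8)) = 1.4142 <-- minimum
d((1, 1), (-6, -2)) = 7.6158
d((1, 1), (8, -7)) = 10.6301
d((1, 1), (-7, -8)) = 12.0416
d((-6, -2), (8, -7)) = 14.8661
d((-6, -2), (-7, -8)) = 6.0828
d((8, -7), (-7, -8)) = 15.0333

Closest pair: (-8, -7) and (-7, -8) with distance 1.4142

The closest pair is (-8, -7) and (-7, -8) with Euclidean distance 1.4142. For 5 points, brute-force pairwise comparison is shown above. For large n, the divide-and-conquer algorithm (sort by x, recurse on halves, check the dividing strip) achieves O(n log n).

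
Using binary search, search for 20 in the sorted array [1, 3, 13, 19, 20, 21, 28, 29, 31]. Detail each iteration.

Binary search for 20 in [1, 3, 13, 19, 20, 21, 28, 29, 31]:

lo=0, hi=8, mid=4, arr[mid]=20 -> Found target at index 4!

Binary search finds 20 at index 4 after 1 comparisons. The search repeatedly halves the search space by comparing with the middle element.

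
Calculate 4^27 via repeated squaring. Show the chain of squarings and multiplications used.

Computing 4^27 by squaring (build up from 4^1; each line after the first costs one multiplication):

4^1 = 4
4^2 = (4^1)^2 = 4^2 = 16
4^3 = 4 * 4^2 = 4 * 16 = 64
4^6 = (4^3)^2 = 64^2 = 4096
4^12 = (4^6)^2 = 4096^2 = 16777216
4^13 = 4 * 4^12 = 4 * 16777216 = 67108864
4^26 = (4^13)^2 = 67108864^2 = 4503599627370496
4^27 = 4 * 4^26 = 4 * 4503599627370496 = 18014398509481984

Result: 18014398509481984
Multiplications needed: 7 (7 lines after 4^1)

4^27 = 18014398509481984. Using exponentiation by squaring, this requires 7 multiplications. The key idea: if the exponent is even, square the half-power; if odd, multiply by the base once.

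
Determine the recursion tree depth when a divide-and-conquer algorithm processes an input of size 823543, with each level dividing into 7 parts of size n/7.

For divide and conquer with division factor 7:

Problem sizes at each level:
Level 0: 823543
Level 1: 117649
Level 2: 16807
Level 3: 2401
Level 4: 343
Level 5: 49
Level 6: 7
Level 7: 1

The root is level 0 and the size-1 base case is level 7 (the tree spans levels 0 through 7, i.e. 8 levels counting the root), so the depth is the number of divisions: log_7(823543) = 7

The recursion tree depth is log_7(823543) = 7. At each level, the problem size is divided by 7, so it takes 7 divisions to reduce to a base case of size 1. The algorithm makes 7 recursive calls at each level.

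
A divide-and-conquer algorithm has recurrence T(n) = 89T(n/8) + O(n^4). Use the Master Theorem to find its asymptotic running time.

Master Theorem for T(n) = 89T(n/8) + O(n^4):

a = 89, b = 8, c = 4
log_b(a) = log_8(89) = 2.1586

Case 3: c = 4 > log_8(89) = 2.1586
T(n) = O(n^4) = O(n^4)

For T(n) = 89T(n/8) + O(n^4): log_8(89) = 2.1586. This is Case 3 of the Master Theorem (c > log_b(a), work dominated by root), giving O(n^4).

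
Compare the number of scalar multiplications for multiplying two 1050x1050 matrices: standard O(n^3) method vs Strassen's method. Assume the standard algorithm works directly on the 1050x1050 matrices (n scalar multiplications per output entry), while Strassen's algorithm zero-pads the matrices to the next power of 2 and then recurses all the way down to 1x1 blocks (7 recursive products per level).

Matrix multiplication for 1050x1050 matrices:

Strassen's algorithm requires power-of-2 dimensions. Pad 1050x1050 to 2048x2048 (next power of 2).

Standard algorithm: 1050^3 = 1157625000 multiplications
Strassen's algorithm: 7^(log2(2048)) = 7^11 = 1977326743 multiplications
Difference: 1157625000 - 1977326743 = -819701743 (Strassen uses MORE here due to padding overhead — for small or just-over-power-of-2 n, padding can outweigh the per-level savings)

Standard: 1157625000 multiplications (1050^3). Strassen: 1977326743 multiplications (7^11, after padding to 2048x2048). Strassen reduces 8 recursive multiplications to 7 at each level.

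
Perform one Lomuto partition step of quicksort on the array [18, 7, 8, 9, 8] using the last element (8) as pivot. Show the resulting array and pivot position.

Lomuto partition with pivot = 8:

Initial array: [18, 7, 8, 9, 8]

arr[0]=18 > 8: no swap
arr[1]=7 <= 8: swap with position 0, array becomes [7, 18, 8, 9, 8]
arr[2]=8 <= 8: swap with position 1, array becomes [7, 8, 18, 9, 8]
arr[3]=9 > 8: no swap

Place pivot at position 2: [7, 8, 8, 9, 18]
Pivot position: 2

After partitioning with pivot 8, the array becomes [7, 8, 8, 9, 18]. The pivot is placed at index 2. All elements to the left of the pivot are <= 8, and all elements to the right are > 8.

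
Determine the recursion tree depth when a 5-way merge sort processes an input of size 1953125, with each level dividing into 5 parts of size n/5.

For divide and conquer with division factor 5:

Problem sizes at each level:
Level 0: 1953125
Level 1: 390625
Level 2: 78125
Level 3: 15625
Level 4: 3125
Level 5: 625
Level 6: 125
Level 7: 25
Level 8: 5
Level 9: 1

The root is level 0 and the size-1 base case is level 9 (the tree spans levels 0 through 9, i.e. 10 levels counting the root), so the depth is the number of divisions: log_5(1953125) = 9

The recursion tree depth is log_5(1953125) = 9. At each level, the problem size is divided by 5, so it takes 9 divisions to reduce to a base case of size 1. The algorithm makes 5 recursive calls at each level.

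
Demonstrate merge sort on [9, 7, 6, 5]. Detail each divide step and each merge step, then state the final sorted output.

Merge sort trace:

Split: [9, 7, 6, 5] -> [9, 7] and [6, 5]
  Split: [9, 7] -> [9] and [7]
  Merge: [9] + [7] -> [7, 9]
  Split: [6, 5] -> [6] and [5]
  Merge: [6] + [5] -> [5, 6]
Merge: [7, 9] + [5, 6] -> [5, 6, 7, 9]

Final sorted array: [5, 6, 7, 9]

The merge sort proceeds by recursively splitting the array and merging sorted halves.
After all merges, the sorted array is [5, 6, 7, 9].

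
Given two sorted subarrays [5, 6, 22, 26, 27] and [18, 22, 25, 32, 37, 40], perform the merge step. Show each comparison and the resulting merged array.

Merging process:

Compare 5 vs 18: take 5 from left. Merged: [5]
Compare 6 vs 18: take 6 from left. Merged: [5, 6]
Compare 22 vs 18: take 18 from right. Merged: [5, 6, 18]
Compare 22 vs 22: take 22 from left. Merged: [5, 6, 18, 22]
Compare 26 vs 22: take 22 from right. Merged: [5, 6, 18, 22, 22]
Compare 26 vs 25: take 25 from right. Merged: [5, 6, 18, 22, 22, 25]
Compare 26 vs 32: take 26 from left. Merged: [5, 6, 18, 22, 22, 25, 26]
Compare 27 vs 32: take 27 from left. Merged: [5, 6, 18, 22, 22, 25, 26, 27]
Append remaining from right: [32, 37, 40]. Merged: [5, 6, 18, 22, 22, 25, 26, 27, 32, 37, 40]

Final merged array: [5, 6, 18, 22, 22, 25, 26, 27, 32, 37, 40]
Total comparisons: 8

The merged array is [5, 6, 18, 22, 22, 25, 26, 27, 32, 37, 40], requiring 8 comparisons. The merge step runs in O(n) time where n is the total number of elements.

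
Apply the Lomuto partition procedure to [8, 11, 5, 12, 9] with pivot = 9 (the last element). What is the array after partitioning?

Lomuto partition with pivot = 9:

Initial array: [8, 11, 5, 12, 9]

arr[0]=8 <= 9: swap with position 0, array becomes [8, 11, 5, 12, 9]
arr[1]=11 > 9: no swap
arr[2]=5 <= 9: swap with position 1, array becomes [8, 5, 11, 12, 9]
arr[3]=12 > 9: no swap

Place pivot at position 2: [8, 5, 9, 12, 11]
Pivot position: 2

After partitioning with pivot 9, the array becomes [8, 5, 9, 12, 11]. The pivot is placed at index 2. All elements to the left of the pivot are <= 9, and all elements to the right are > 9.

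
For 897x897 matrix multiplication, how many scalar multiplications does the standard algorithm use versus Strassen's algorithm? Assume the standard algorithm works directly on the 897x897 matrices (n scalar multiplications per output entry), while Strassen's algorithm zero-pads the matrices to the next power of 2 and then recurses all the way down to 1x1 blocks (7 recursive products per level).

Matrix multiplication for 897x897 matrices:

Strassen's algorithm requires power-of-2 dimensions. Pad 897x897 to 1024x1024 (next power of 2).

Standard algorithm: 897^3 = 721734273 multiplications
Strassen's algorithm: 7^(log2(1024)) = 7^10 = 282475249 multiplications
Savings: 721734273 - 282475249 = 439259024 multiplications

Standard: 721734273 multiplications (897^3). Strassen: 282475249 multiplications (7^10, after padding to 1024x1024). Strassen reduces 8 recursive multiplications to 7 at each level.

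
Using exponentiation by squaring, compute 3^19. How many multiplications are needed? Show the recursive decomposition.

Computing 3^19 by squaring (build up from 3^1; each line after the first costs one multiplication):

3^1 = 3
3^2 = (3^1)^2 = 3^2 = 9
3^4 = (3^2)^2 = 9^2 = 81
3^8 = (3^4)^2 = 81^2 = 6561
3^9 = 3 * 3^8 = 3 * 6561 = 19683
3^18 = (3^9)^2 = 19683^2 = 387420489
3^19 = 3 * 3^18 = 3 * 387420489 = 1162261467

Result: 1162261467
Multiplications needed: 6 (6 lines after 3^1)

3^19 = 1162261467. Using exponentiation by squaring, this requires 6 multiplications. The key idea: if the exponent is even, square the half-power; if odd, multiply by the base once.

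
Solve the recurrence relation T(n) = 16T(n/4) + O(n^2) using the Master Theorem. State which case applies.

Master Theorem for T(n) = 16T(n/4) + O(n^2):

a = 16, b = 4, c = 2
log_b(a) = log_4(16) = 2.0000

Case 2: c = 2 = log_4(16) = 2.0000
T(n) = O(n^2 log n) = O(n^2 log n)

For T(n) = 16T(n/4) + O(n^2): log_4(16) = 2.0000. This is Case 2 of the Master Theorem (c = log_b(a), equal work at all levels), giving O(n^2 log n).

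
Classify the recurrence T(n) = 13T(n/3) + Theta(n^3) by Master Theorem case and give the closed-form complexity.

Master Theorem for T(n) = 13T(n/3) + O(n^3):

a = 13, b = 3, c = 3
log_b(a) = log_3(13) = 2.3347

Case 3: c = 3 > log_3(13) = 2.3347
T(n) = O(n^3) = O(n^3)

For T(n) = 13T(n/3) + O(n^3): log_3(13) = 2.3347. This is Case 3 of the Master Theorem (c > log_b(a), work dominated by root), giving O(n^3).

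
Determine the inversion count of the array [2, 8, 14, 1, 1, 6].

Finding inversions in [2, 8, 14, 1, 1, 6]:

(0, 3): arr[0]=2 > arr[3]=1
(0, 4): arr[0]=2 > arr[4]=1
(1, 3): arr[1]=8 > arr[3]=1
(1, 4): arr[1]=8 > arr[4]=1
(1, 5): arr[1]=8 > arr[5]=6
(2, 3): arr[2]=14 > arr[3]=1
(2, 4): arr[2]=14 > arr[4]=1
(2, 5): arr[2]=14 > arr[5]=6

Total inversions: 8

The array has 8 inversion(s): (0,3), (0,4), (1,3), (1,4), (1,5), (2,3), (2,4), (2,5). Each pair (i,j) satisfies i < j and arr[i] > arr[j].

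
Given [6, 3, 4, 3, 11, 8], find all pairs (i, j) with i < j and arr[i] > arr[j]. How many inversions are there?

Finding inversions in [6, 3, 4, 3, 11, 8]:

(0, 1): arr[0]=6 > arr[1]=3
(0, 2): arr[0]=6 > arr[2]=4
(0, 3): arr[0]=6 > arr[3]=3
(2, 3): arr[2]=4 > arr[3]=3
(4, 5): arr[4]=11 > arr[5]=8

Total inversions: 5

The array has 5 inversion(s): (0,1), (0,2), (0,3), (2,3), (4,5). Each pair (i,j) satisfies i < j and arr[i] > arr[j].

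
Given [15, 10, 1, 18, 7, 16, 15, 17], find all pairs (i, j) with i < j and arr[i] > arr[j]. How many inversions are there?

Finding inversions in [15, 10, 1, 18, 7, 16, 15, 17]:

(0, 1): arr[0]=15 > arr[1]=10
(0, 2): arr[0]=15 > arr[2]=1
(0, 4): arr[0]=15 > arr[4]=7
(1, 2): arr[1]=10 > arr[2]=1
(1, 4): arr[1]=10 > arr[4]=7
(3, 4): arr[3]=18 > arr[4]=7
(3, 5): arr[3]=18 > arr[5]=16
(3, 6): arr[3]=18 > arr[6]=15
(3, 7): arr[3]=18 > arr[7]=17
(5, 6): arr[5]=16 > arr[6]=15

Total inversions: 10

The array has 10 inversion(s): (0,1), (0,2), (0,4), (1,2), (1,4), (3,4), (3,5), (3,6), (3,7), (5,6). Each pair (i,j) satisfies i < j and arr[i] > arr[j].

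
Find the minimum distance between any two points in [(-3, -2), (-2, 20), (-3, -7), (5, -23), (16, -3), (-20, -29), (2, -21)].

Computing all pairwise distances among 7 points:

d((-3, -2), (-2, 20)) = 22.0227
d((-3, -2), (-3, -7)) = 5.0
d((-3, -2), (5, -23)) = 22.4722
d((-3, -2), (16, -3)) = 19.0263
d((-3, -2), (-20, -29)) = 31.9061
d((-3, -2), (2, -21)) = 19.6469
d((-2, 20), (-3, -7)) = 27.0185
d((-2, 20), (5, -23)) = 43.566
d((-2, 20), (16, -3)) = 29.2062
d((-2, 20), (-20, -29)) = 52.2015
d((-2, 20), (2, -21)) = 41.1947
d((-3, -7), (5, -23)) = 17.8885
d((-3, -7), (16, -3)) = 19.4165
d((-3, -7), (-20, -29)) = 27.8029
d((-3, -7), (2, -21)) = 14.8661
d((5, -23), (16, -3)) = 22.8254
d((5, -23), (-20, -29)) = 25.7099
d((5, -23), (2, -21)) = 3.6056 <-- minimum
d((16, -3), (-20, -29)) = 44.4072
d((16, -3), (2, -21)) = 22.8035
d((-20, -29), (2, -21)) = 23.4094

Closest pair: (5, -23) and (2, -21) with distance 3.6056

The closest pair is (5, -23) and (2, -21) with Euclidean distance 3.6056. For 7 points, brute-force pairwise comparison is shown above. For large n, the divide-and-conquer algorithm (sort by x, recurse on halves, check the dividing strip) achieves O(n log n).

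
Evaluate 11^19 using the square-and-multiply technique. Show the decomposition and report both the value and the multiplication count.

Computing 11^19 by squaring (build up from 11^1; each line after the first costs one multiplication):

11^1 = 11
11^2 = (11^1)^2 = 11^2 = 121
11^4 = (11^2)^2 = 121^2 = 14641
11^8 = (11^4)^2 = 14641^2 = 214358881
11^9 = 11 * 11^8 = 11 * 214358881 = 2357947691
11^18 = (11^9)^2 = 2357947691^2 = 5559917313492231481
11^19 = 11 * 11^18 = 11 * 5559917313492231481 = 61159090448414546291

Result: 61159090448414546291
Multiplications needed: 6 (6 lines after 11^1)

11^19 = 61159090448414546291. Using exponentiation by squaring, this requires 6 multiplications. The key idea: if the exponent is even, square the half-power; if odd, multiply by the base once.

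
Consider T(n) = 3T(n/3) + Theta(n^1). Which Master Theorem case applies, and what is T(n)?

Master Theorem for T(n) = 3T(n/3) + O(n^1):

a = 3, b = 3, c = 1
log_b(a) = log_3(3) = 1.0000

Case 2: c = 1 = log_3(3) = 1.0000
T(n) = O(n^1 log n) = O(n log n)

For T(n) = 3T(n/3) + O(n^1): log_3(3) = 1.0000. This is Case 2 of the Master Theorem (c = log_b(a), equal work at all levels), giving O(n log n).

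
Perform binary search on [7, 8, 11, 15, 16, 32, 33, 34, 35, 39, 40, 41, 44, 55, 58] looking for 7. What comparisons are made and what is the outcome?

Binary search for 7 in [7, 8, 11, 15, 16, 32, 33, 34, 35, 39, 40, 41, 44, 55, 58]:

lo=0, hi=14, mid=7, arr[mid]=34 -> 34 > 7, search left half
lo=0, hi=6, mid=3, arr[mid]=15 -> 15 > 7, search left half
lo=0, hi=2, mid=1, arr[mid]=8 -> 8 > 7, search left half
lo=0, hi=0, mid=0, arr[mid]=7 -> Found target at index 0!

Binary search finds 7 at index 0 after 4 comparisons. The search repeatedly halves the search space by comparing with the middle element.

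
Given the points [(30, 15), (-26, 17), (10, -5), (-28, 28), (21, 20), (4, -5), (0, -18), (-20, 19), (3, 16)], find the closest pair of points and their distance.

Computing all pairwise distances among 9 points:

d((30, 15), (-26, 17)) = 56.0357
d((30, 15), (10, -5)) = 28.2843
d((30, 15), (-28, 28)) = 59.439
d((30, 15), (21, 20)) = 10.2956
d((30, 15), (4, -5)) = 32.8024
d((30, 15), (0, -18)) = 44.5982
d((30, 15), (-20, 19)) = 50.1597
d((30, 15), (3, 16)) = 27.0185
d((-26, 17), (10, -5)) = 42.19
d((-26, 17), (-28, 28)) = 11.1803
d((-26, 17), (21, 20)) = 47.0956
d((-26, 17), (4, -5)) = 37.2022
d((-26, 17), (0, -18)) = 43.6005
d((-26, 17), (-20, 19)) = 6.3246
d((-26, 17), (3, 16)) = 29.0172
d((10, -5), (-28, 28)) = 50.3289
d((10, -5), (21, 20)) = 27.313
d((10, -5), (4, -5)) = 6.0 <-- minimum
d((10, -5), (0, -18)) = 16.4012
d((10, -5), (-20, 19)) = 38.4187
d((10, -5), (3, 16)) = 22.1359
d((-28, 28), (21, 20)) = 49.6488
d((-28, 28), (4, -5)) = 45.9674
d((-28, 28), (0, -18)) = 53.8516
d((-28, 28), (-20, 19)) = 12.0416
d((-28, 28), (3, 16)) = 33.2415
d((21, 20), (4, -5)) = 30.2324
d((21, 20), (0, -18)) = 43.4166
d((21, 20), (-20, 19)) = 41.0122
d((21, 20), (3, 16)) = 18.4391
d((4, -5), (0, -18)) = 13.6015
d((4, -5), (-20, 19)) = 33.9411
d((4, -5), (3, 16)) = 21.0238
d((0, -18), (-20, 19)) = 42.0595
d((0, -18), (3, 16)) = 34.1321
d((-20, 19), (3, 16)) = 23.1948

Closest pair: (10, -5) and (4, -5) with distance 6.0

The closest pair is (10, -5) and (4, -5) with Euclidean distance 6.0. For 9 points, brute-force pairwise comparison is shown above. For large n, the divide-and-conquer algorithm (sort by x, recurse on halves, check the dividing strip) achieves O(n log n).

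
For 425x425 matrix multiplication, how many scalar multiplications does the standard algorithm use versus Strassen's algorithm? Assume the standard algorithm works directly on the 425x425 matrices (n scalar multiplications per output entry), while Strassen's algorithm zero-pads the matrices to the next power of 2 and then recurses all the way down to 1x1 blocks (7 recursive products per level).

Matrix multiplication for 425x425 matrices:

Strassen's algorithm requires power-of-2 dimensions. Pad 425x425 to 512x512 (next power of 2).

Standard algorithm: 425^3 = 76765625 multiplications
Strassen's algorithm: 7^(log2(512)) = 7^9 = 40353607 multiplications
Savings: 76765625 - 40353607 = 36412018 multiplications

Standard: 76765625 multiplications (425^3). Strassen: 40353607 multiplications (7^9, after padding to 512x512). Strassen reduces 8 recursive multiplications to 7 at each level.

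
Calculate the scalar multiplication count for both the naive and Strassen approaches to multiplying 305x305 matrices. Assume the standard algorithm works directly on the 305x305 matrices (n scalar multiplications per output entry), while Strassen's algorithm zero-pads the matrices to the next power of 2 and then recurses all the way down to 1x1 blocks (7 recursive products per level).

Matrix multiplication for 305x305 matrices:

Strassen's algorithm requires power-of-2 dimensions. Pad 305x305 to 512x512 (next power of 2).

Standard algorithm: 305^3 = 28372625 multiplications
Strassen's algorithm: 7^(log2(512)) = 7^9 = 40353607 multiplications
Difference: 28372625 - 40353607 = -11980982 (Strassen uses MORE here due to padding overhead — for small or just-over-power-of-2 n, padding can outweigh the per-level savings)

Standard: 28372625 multiplications (305^3). Strassen: 40353607 multiplications (7^9, after padding to 512x512). Strassen reduces 8 recursive multiplications to 7 at each level.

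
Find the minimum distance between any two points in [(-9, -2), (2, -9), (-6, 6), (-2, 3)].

Computing all pairwise distances among 4 points:

d((-9, -2), (2, -9)) = 13.0384
d((-9, -2), (-6, 6)) = 8.544
d((-9, -2), (-2, 3)) = 8.6023
d((2, -9), (-6, 6)) = 17.0
d((2, -9), (-2, 3)) = 12.6491
d((-6, 6), (-2, 3)) = 5.0 <-- minimum

Closest pair: (-6, 6) and (-2, 3) with distance 5.0

The closest pair is (-6, 6) and (-2, 3) with Euclidean distance 5.0. For 4 points, brute-force pairwise comparison is shown above. For large n, the divide-and-conquer algorithm (sort by x, recurse on halves, check the dividing strip) achieves O(n log n).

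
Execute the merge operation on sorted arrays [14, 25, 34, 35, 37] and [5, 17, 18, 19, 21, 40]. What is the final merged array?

Merging process:

Compare 14 vs 5: take 5 from right. Merged: [5]
Compare 14 vs 17: take 14 from left. Merged: [5, 14]
Compare 25 vs 17: take 17 from right. Merged: [5, 14, 17]
Compare 25 vs 18: take 18 from right. Merged: [5, 14, 17, 18]
Compare 25 vs 19: take 19 from right. Merged: [5, 14, 17, 18, 19]
Compare 25 vs 21: take 21 from right. Merged: [5, 14, 17, 18, 19, 21]
Compare 25 vs 40: take 25 from left. Merged: [5, 14, 17, 18, 19, 21, 25]
Compare 34 vs 40: take 34 from left. Merged: [5, 14, 17, 18, 19, 21, 25, 34]
Compare 35 vs 40: take 35 from left. Merged: [5, 14, 17, 18, 19, 21, 25, 34, 35]
Compare 37 vs 40: take 37 from left. Merged: [5, 14, 17, 18, 19, 21, 25, 34, 35, 37]
Append remaining from right: [40]. Merged: [5, 14, 17, 18, 19, 21, 25, 34, 35, 37, 40]

Final merged array: [5, 14, 17, 18, 19, 21, 25, 34, 35, 37, 40]
Total comparisons: 10

The merged array is [5, 14, 17, 18, 19, 21, 25, 34, 35, 37, 40], requiring 10 comparisons. The merge step runs in O(n) time where n is the total number of elements.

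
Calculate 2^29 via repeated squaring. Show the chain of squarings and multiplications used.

Computing 2^29 by squaring (build up from 2^1; each line after the first costs one multiplication):

2^1 = 2
2^2 = (2^1)^2 = 2^2 = 4
2^3 = 2 * 2^2 = 2 * 4 = 8
2^6 = (2^3)^2 = 8^2 = 64
2^7 = 2 * 2^6 = 2 * 64 = 128
2^14 = (2^7)^2 = 128^2 = 16384
2^28 = (2^14)^2 = 16384^2 = 268435456
2^29 = 2 * 2^28 = 2 * 268435456 = 536870912

Result: 536870912
Multiplications needed: 7 (7 lines after 2^1)

2^29 = 536870912. Using exponentiation by squaring, this requires 7 multiplications. The key idea: if the exponent is even, square the half-power; if odd, multiply by the base once.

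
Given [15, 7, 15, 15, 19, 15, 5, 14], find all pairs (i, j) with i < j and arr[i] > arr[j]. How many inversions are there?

Finding inversions in [15, 7, 15, 15, 19, 15, 5, 14]:

(0, 1): arr[0]=15 > arr[1]=7
(0, 6): arr[0]=15 > arr[6]=5
(0, 7): arr[0]=15 > arr[7]=14
(1, 6): arr[1]=7 > arr[6]=5
(2, 6): arr[2]=15 > arr[6]=5
(2, 7): arr[2]=15 > arr[7]=14
(3, 6): arr[3]=15 > arr[6]=5
(3, 7): arr[3]=15 > arr[7]=14
(4, 5): arr[4]=19 > arr[5]=15
(4, 6): arr[4]=19 > arr[6]=5
(4, 7): arr[4]=19 > arr[7]=14
(5, 6): arr[5]=15 > arr[6]=5
(5, 7): arr[5]=15 > arr[7]=14

Total inversions: 13

The array has 13 inversion(s): (0,1), (0,6), (0,7), (1,6), (2,6), (2,7), (3,6), (3,7), (4,5), (4,6), (4,7), (5,6), (5,7). Each pair (i,j) satisfies i < j and arr[i] > arr[j].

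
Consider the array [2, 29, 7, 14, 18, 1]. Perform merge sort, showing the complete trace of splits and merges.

Merge sort trace:

Split: [2, 29, 7, 14, 18, 1] -> [2, 29, 7] and [14, 18, 1]
  Split: [2, 29, 7] -> [2] and [29, 7]
    Split: [29, 7] -> [29] and [7]
    Merge: [29] + [7] -> [7, 29]
  Merge: [2] + [7, 29] -> [2, 7, 29]
  Split: [14, 18, 1] -> [14] and [18, 1]
    Split: [18, 1] -> [18] and [1]
    Merge: [18] + [1] -> [1, 18]
  Merge: [14] + [1, 18] -> [1, 14, 18]
Merge: [2, 7, 29] + [1, 14, 18] -> [1, 2, 7, 14, 18, 29]

Final sorted array: [1, 2, 7, 14, 18, 29]

The merge sort proceeds by recursively splitting the array and merging sorted halves.
After all merges, the sorted array is [1, 2, 7, 14, 18, 29].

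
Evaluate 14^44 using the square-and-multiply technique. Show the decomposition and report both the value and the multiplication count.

Computing 14^44 by squaring (build up from 14^1; each line after the first costs one multiplication):

14^1 = 14
14^2 = (14^1)^2 = 14^2 = 196
14^4 = (14^2)^2 = 196^2 = 38416
14^5 = 14 * 14^4 = 14 * 38416 = 537824
14^10 = (14^5)^2 = 537824^2 = 289254654976
14^11 = 14 * 14^10 = 14 * 289254654976 = 4049565169664
14^22 = (14^11)^2 = 4049565169664^2 = 16398978063355821105872896
14^44 = (14^22)^2 = 16398978063355821105872896^2 = 268926481522425436988250652599945506664302107426816

Result: 268926481522425436988250652599945506664302107426816
Multiplications needed: 7 (7 lines after 14^1)

14^44 = 268926481522425436988250652599945506664302107426816. Using exponentiation by squaring, this requires 7 multiplications. The key idea: if the exponent is even, square the half-power; if odd, multiply by the base once.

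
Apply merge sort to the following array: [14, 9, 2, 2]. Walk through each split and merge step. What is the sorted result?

Merge sort trace:

Split: [14, 9, 2, 2] -> [14, 9] and [2, 2]
  Split: [14, 9] -> [14] and [9]
  Merge: [14] + [9] -> [9, 14]
  Split: [2, 2] -> [2] and [2]
  Merge: [2] + [2] -> [2, 2]
Merge: [9, 14] + [2, 2] -> [2, 2, 9, 14]

Final sorted array: [2, 2, 9, 14]

The merge sort proceeds by recursively splitting the array and merging sorted halves.
After all merges, the sorted array is [2, 2, 9, 14].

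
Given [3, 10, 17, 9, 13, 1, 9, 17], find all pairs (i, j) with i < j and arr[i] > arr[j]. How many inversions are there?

Finding inversions in [3, 10, 17, 9, 13, 1, 9, 17]:

(0, 5): arr[0]=3 > arr[5]=1
(1, 3): arr[1]=10 > arr[3]=9
(1, 5): arr[1]=10 > arr[5]=1
(1, 6): arr[1]=10 > arr[6]=9
(2, 3): arr[2]=17 > arr[3]=9
(2, 4): arr[2]=17 > arr[4]=13
(2, 5): arr[2]=17 > arr[5]=1
(2, 6): arr[2]=17 > arr[6]=9
(3, 5): arr[3]=9 > arr[5]=1
(4, 5): arr[4]=13 > arr[5]=1
(4, 6): arr[4]=13 > arr[6]=9

Total inversions: 11

The array has 11 inversion(s): (0,5), (1,3), (1,5), (1,6), (2,3), (2,4), (2,5), (2,6), (3,5), (4,5), (4,6). Each pair (i,j) satisfies i < j and arr[i] > arr[j].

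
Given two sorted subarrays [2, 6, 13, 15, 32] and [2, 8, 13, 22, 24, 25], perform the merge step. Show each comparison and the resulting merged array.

Merging process:

Compare 2 vs 2: take 2 from left. Merged: [2]
Compare 6 vs 2: take 2 from right. Merged: [2, 2]
Compare 6 vs 8: take 6 from left. Merged: [2, 2, 6]
Compare 13 vs 8: take 8 from right. Merged: [2, 2, 6, 8]
Compare 13 vs 13: take 13 from left. Merged: [2, 2, 6, 8, 13]
Compare 15 vs 13: take 13 from right. Merged: [2, 2, 6, 8, 13, 13]
Compare 15 vs 22: take 15 from left. Merged: [2, 2, 6, 8, 13, 13, 15]
Compare 32 vs 22: take 22 from right. Merged: [2, 2, 6, 8, 13, 13, 15, 22]
Compare 32 vs 24: take 24 from right. Merged: [2, 2, 6, 8, 13, 13, 15, 22, 24]
Compare 32 vs 25: take 25 from right. Merged: [2, 2, 6, 8, 13, 13, 15, 22, 24, 25]
Append remaining from left: [32]. Merged: [2, 2, 6, 8, 13, 13, 15, 22, 24, 25, 32]

Final merged array: [2, 2, 6, 8, 13, 13, 15, 22, 24, 25, 32]
Total comparisons: 10

The merged array is [2, 2, 6, 8, 13, 13, 15, 22, 24, 25, 32], requiring 10 comparisons. The merge step runs in O(n) time where n is the total number of elements.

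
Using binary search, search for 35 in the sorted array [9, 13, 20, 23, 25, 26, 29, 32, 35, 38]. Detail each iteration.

Binary search for 35 in [9, 13, 20, 23, 25, 26, 29, 32, 35, 38]:

lo=0, hi=9, mid=4, arr[mid]=25 -> 25 < 35, search right half
lo=5, hi=9, mid=7, arr[mid]=32 -> 32 < 35, search right half
lo=8, hi=9, mid=8, arr[mid]=35 -> Found target at index 8!

Binary search finds 35 at index 8 after 3 comparisons. The search repeatedly halves the search space by comparing with the middle element.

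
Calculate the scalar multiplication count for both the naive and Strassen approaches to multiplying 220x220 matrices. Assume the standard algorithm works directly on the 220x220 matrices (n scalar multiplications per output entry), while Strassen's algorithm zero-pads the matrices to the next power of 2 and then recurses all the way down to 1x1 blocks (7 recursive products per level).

Matrix multiplication for 220x220 matrices:

Strassen's algorithm requires power-of-2 dimensions. Pad 220x220 to 256x256 (next power of 2).

Standard algorithm: 220^3 = 10648000 multiplications
Strassen's algorithm: 7^(log2(256)) = 7^8 = 5764801 multiplications
Savings: 10648000 - 5764801 = 4883199 multiplications

Standard: 10648000 multiplications (220^3). Strassen: 5764801 multiplications (7^8, after padding to 256x256). Strassen reduces 8 recursive multiplications to 7 at each level.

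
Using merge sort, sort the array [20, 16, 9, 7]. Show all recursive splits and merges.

Merge sort trace:

Split: [20, 16, 9, 7] -> [20, 16] and [9, 7]
  Split: [20, 16] -> [20] and [16]
  Merge: [20] + [16] -> [16, 20]
  Split: [9, 7] -> [9] and [7]
  Merge: [9] + [7] -> [7, 9]
Merge: [16, 20] + [7, 9] -> [7, 9, 16, 20]

Final sorted array: [7, 9, 16, 20]

The merge sort proceeds by recursively splitting the array and merging sorted halves.
After all merges, the sorted array is [7, 9, 16, 20].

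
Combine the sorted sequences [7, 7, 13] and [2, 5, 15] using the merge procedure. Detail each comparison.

Merging process:

Compare 7 vs 2: take 2 from right. Merged: [2]
Compare 7 vs 5: take 5 from right. Merged: [2, 5]
Compare 7 vs 15: take 7 from left. Merged: [2, 5, 7]
Compare 7 vs 15: take 7 from left. Merged: [2, 5, 7, 7]
Compare 13 vs 15: take 13 from left. Merged: [2, 5, 7, 7, 13]
Append remaining from right: [15]. Merged: [2, 5, 7, 7, 13, 15]

Final merged array: [2, 5, 7, 7, 13, 15]
Total comparisons: 5

The merged array is [2, 5, 7, 7, 13, 15], requiring 5 comparisons. The merge step runs in O(n) time where n is the total number of elements.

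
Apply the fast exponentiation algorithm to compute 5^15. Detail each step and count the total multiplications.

Computing 5^15 by squaring (build up from 5^1; each line after the first costs one multiplication):

5^1 = 5
5^2 = (5^1)^2 = 5^2 = 25
5^3 = 5 * 5^2 = 5 * 25 = 125
5^6 = (5^3)^2 = 125^2 = 15625
5^7 = 5 * 5^6 = 5 * 15625 = 78125
5^14 = (5^7)^2 = 78125^2 = 6103515625
5^15 = 5 * 5^14 = 5 * 6103515625 = 30517578125

Result: 30517578125
Multiplications needed: 6 (6 lines after 5^1)

5^15 = 30517578125. Using exponentiation by squaring, this requires 6 multiplications. The key idea: if the exponent is even, square the half-power; if odd, multiply by the base once.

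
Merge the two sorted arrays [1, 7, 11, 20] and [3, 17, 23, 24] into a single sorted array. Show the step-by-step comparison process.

Merging process:

Compare 1 vs 3: take 1 from left. Merged: [1]
Compare 7 vs 3: take 3 from right. Merged: [1, 3]
Compare 7 vs 17: take 7 from left. Merged: [1, 3, 7]
Compare 11 vs 17: take 11 from left. Merged: [1, 3, 7, 11]
Compare 20 vs 17: take 17 from right. Merged: [1, 3, 7, 11, 17]
Compare 20 vs 23: take 20 from left. Merged: [1, 3, 7, 11, 17, 20]
Append remaining from right: [23, 24]. Merged: [1, 3, 7, 11, 17, 20, 23, 24]

Final merged array: [1, 3, 7, 11, 17, 20, 23, 24]
Total comparisons: 6

The merged array is [1, 3, 7, 11, 17, 20, 23, 24], requiring 6 comparisons. The merge step runs in O(n) time where n is the total number of elements.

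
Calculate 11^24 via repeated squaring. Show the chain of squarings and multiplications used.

Computing 11^24 by squaring (build up from 11^1; each line after the first costs one multiplication):

11^1 = 11
11^2 = (11^1)^2 = 11^2 = 121
11^3 = 11 * 11^2 = 11 * 121 = 1331
11^6 = (11^3)^2 = 1331^2 = 1771561
11^12 = (11^6)^2 = 1771561^2 = 3138428376721
11^24 = (11^12)^2 = 3138428376721^2 = 9849732675807611094711841

Result: 9849732675807611094711841
Multiplications needed: 5 (5 lines after 11^1)

11^24 = 9849732675807611094711841. Using exponentiation by squaring, this requires 5 multiplications. The key idea: if the exponent is even, square the half-power; if odd, multiply by the base once.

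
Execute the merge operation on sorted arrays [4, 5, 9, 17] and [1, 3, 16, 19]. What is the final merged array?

Merging process:

Compare 4 vs 1: take 1 from right. Merged: [1]
Compare 4 vs 3: take 3 from right. Merged: [1, 3]
Compare 4 vs 16: take 4 from left. Merged: [1, 3, 4]
Compare 5 vs 16: take 5 from left. Merged: [1, 3, 4, 5]
Compare 9 vs 16: take 9 from left. Merged: [1, 3, 4, 5, 9]
Compare 17 vs 16: take 16 from right. Merged: [1, 3, 4, 5, 9, 16]
Compare 17 vs 19: take 17 from left. Merged: [1, 3, 4, 5, 9, 16, 17]
Append remaining from right: [19]. Merged: [1, 3, 4, 5, 9, 16, 17, 19]

Final merged array: [1, 3, 4, 5, 9, 16, 17, 19]
Total comparisons: 7

The merged array is [1, 3, 4, 5, 9, 16, 17, 19], requiring 7 comparisons. The merge step runs in O(n) time where n is the total number of elements.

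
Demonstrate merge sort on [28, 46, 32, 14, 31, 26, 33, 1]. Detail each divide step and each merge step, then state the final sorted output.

Merge sort trace:

Split: [28, 46, 32, 14, 31, 26, 33, 1] -> [28, 46, 32, 14] and [31, 26, 33, 1]
  Split: [28, 46, 32, 14] -> [28, 46] and [32, 14]
    Split: [28, 46] -> [28] and [46]
    Merge: [28] + [46] -> [28, 46]
    Split: [32, 14] -> [32] and [14]
    Merge: [32] + [14] -> [14, 32]
  Merge: [28, 46] + [14, 32] -> [14, 28, 32, 46]
  Split: [31, 26, 33, 1] -> [31, 26] and [33, 1]
    Split: [31, 26] -> [31] and [26]
    Merge: [31] + [26] -> [26, 31]
    Split: [33, 1] -> [33] and [1]
    Merge: [33] + [1] -> [1, 33]
  Merge: [26, 31] + [1, 33] -> [1, 26, 31, 33]
Merge: [14, 28, 32, 46] + [1, 26, 31, 33] -> [1, 14, 26, 28, 31, 32, 33, 46]

Final sorted array: [1, 14, 26, 28, 31, 32, 33, 46]

The merge sort proceeds by recursively splitting the array and merging sorted halves.
After all merges, the sorted array is [1, 14, 26, 28, 31, 32, 33, 46].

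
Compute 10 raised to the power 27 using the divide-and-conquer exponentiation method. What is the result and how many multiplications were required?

Computing 10^27 by squaring (build up from 10^1; each line after the first costs one multiplication):

10^1 = 10
10^2 = (10^1)^2 = 10^2 = 100
10^3 = 10 * 10^2 = 10 * 100 = 1000
10^6 = (10^3)^2 = 1000^2 = 1000000
10^12 = (10^6)^2 = 1000000^2 = 1000000000000
10^13 = 10 * 10^12 = 10 * 1000000000000 = 10000000000000
10^26 = (10^13)^2 = 10000000000000^2 = 100000000000000000000000000
10^27 = 10 * 10^26 = 10 * 100000000000000000000000000 = 1000000000000000000000000000

Result: 1000000000000000000000000000
Multiplications needed: 7 (7 lines after 10^1)

10^27 = 1000000000000000000000000000. Using exponentiation by squaring, this requires 7 multiplications. The key idea: if the exponent is even, square the half-power; if odd, multiply by the base once.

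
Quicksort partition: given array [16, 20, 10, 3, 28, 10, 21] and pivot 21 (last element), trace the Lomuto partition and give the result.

Lomuto partition with pivot = 21:

Initial array: [16, 20, 10, 3, 28, 10, 21]

arr[0]=16 <= 21: swap with position 0, array becomes [16, 20, 10, 3, 28, 10, 21]
arr[1]=20 <= 21: swap with position 1, array becomes [16, 20, 10, 3, 28, 10, 21]
arr[2]=10 <= 21: swap with position 2, array becomes [16, 20, 10, 3, 28, 10, 21]
arr[3]=3 <= 21: swap with position 3, array becomes [16, 20, 10, 3, 28, 10, 21]
arr[4]=28 > 21: no swap
arr[5]=10 <= 21: swap with position 4, array becomes [16, 20, 10, 3, 10, 28, 21]

Place pivot at position 5: [16, 20, 10, 3, 10, 21, 28]
Pivot position: 5

After partitioning with pivot 21, the array becomes [16, 20, 10, 3, 10, 21, 28]. The pivot is placed at index 5. All elements to the left of the pivot are <= 21, and all elements to the right are > 21.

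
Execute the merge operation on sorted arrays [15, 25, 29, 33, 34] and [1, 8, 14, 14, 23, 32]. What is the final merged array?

Merging process:

Compare 15 vs 1: take 1 from right. Merged: [1]
Compare 15 vs 8: take 8 from right. Merged: [1, 8]
Compare 15 vs 14: take 14 from right. Merged: [1, 8, 14]
Compare 15 vs 14: take 14 from right. Merged: [1, 8, 14, 14]
Compare 15 vs 23: take 15 from left. Merged: [1, 8, 14, 14, 15]
Compare 25 vs 23: take 23 from right. Merged: [1, 8, 14, 14, 15, 23]
Compare 25 vs 32: take 25 from left. Merged: [1, 8, 14, 14, 15, 23, 25]
Compare 29 vs 32: take 29 from left. Merged: [1, 8, 14, 14, 15, 23, 25, 29]
Compare 33 vs 32: take 32 from right. Merged: [1, 8, 14, 14, 15, 23, 25, 29, 32]
Append remaining from left: [33, 34]. Merged: [1, 8, 14, 14, 15, 23, 25, 29, 32, 33, 34]

Final merged array: [1, 8, 14, 14, 15, 23, 25, 29, 32, 33, 34]
Total comparisons: 9

The merged array is [1, 8, 14, 14, 15, 23, 25, 29, 32, 33, 34], requiring 9 comparisons. The merge step runs in O(n) time where n is the total number of elements.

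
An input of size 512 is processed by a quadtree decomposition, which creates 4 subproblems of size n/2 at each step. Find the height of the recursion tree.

For divide and conquer with division factor 2:

Problem sizes at each level:
Level 0: 512
Level 1: 256
Level 2: 128
Level 3: 64
Level 4: 32
Level 5: 16
Level 6: 8
Level 7: 4
Level 8: 2
Level 9: 1

The root is level 0 and the size-1 base case is level 9 (the tree spans levels 0 through 9, i.e. 10 levels counting the root), so the depth is the number of divisions: log_2(512) = 9

The recursion tree depth is log_2(512) = 9. At each level, the problem size is divided by 2, so it takes 9 divisions to reduce to a base case of size 1. The algorithm makes 4 recursive calls at each level.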